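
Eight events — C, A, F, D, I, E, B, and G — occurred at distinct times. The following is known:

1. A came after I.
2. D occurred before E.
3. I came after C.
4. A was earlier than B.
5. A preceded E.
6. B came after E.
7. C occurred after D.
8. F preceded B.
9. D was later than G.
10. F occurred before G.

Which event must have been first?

F has a chain of constraints placing it before every other event, so F must be first.

F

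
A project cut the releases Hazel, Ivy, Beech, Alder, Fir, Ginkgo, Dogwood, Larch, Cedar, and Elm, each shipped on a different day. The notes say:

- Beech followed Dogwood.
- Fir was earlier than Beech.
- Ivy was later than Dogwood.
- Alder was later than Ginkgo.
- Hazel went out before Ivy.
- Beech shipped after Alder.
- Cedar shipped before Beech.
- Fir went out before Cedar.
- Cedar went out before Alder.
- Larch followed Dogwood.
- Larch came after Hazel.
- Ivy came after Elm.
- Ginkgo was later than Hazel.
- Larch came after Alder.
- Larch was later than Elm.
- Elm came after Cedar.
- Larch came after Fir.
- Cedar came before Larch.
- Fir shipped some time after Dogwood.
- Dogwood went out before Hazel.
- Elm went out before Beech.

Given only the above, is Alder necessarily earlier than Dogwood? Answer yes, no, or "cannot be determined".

Tracing the constraints gives Dogwood → Fir → Cedar → Alder, so Dogwood must come before Alder.
That means Alder cannot be before Dogwood.

no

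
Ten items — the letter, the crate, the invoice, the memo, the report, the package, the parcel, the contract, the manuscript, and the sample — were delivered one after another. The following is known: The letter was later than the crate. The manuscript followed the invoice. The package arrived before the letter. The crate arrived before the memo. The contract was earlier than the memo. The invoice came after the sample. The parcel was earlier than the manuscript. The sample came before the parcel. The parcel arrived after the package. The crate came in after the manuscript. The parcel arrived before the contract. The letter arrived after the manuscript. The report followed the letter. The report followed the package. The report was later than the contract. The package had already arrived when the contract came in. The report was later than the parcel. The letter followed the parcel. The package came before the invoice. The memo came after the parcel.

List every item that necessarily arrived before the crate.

Directly stated before the crate: the manuscript.
The invoice reaches the crate via the invoice → the manuscript → the crate.
The package reaches the crate via the package → the invoice → the manuscript → the crate.
The parcel reaches the crate via the parcel → the manuscript → the crate.
Likewise the sample reaches the crate by chaining the stated constraints.

the invoice, the manuscript, the package, the parcel, the sample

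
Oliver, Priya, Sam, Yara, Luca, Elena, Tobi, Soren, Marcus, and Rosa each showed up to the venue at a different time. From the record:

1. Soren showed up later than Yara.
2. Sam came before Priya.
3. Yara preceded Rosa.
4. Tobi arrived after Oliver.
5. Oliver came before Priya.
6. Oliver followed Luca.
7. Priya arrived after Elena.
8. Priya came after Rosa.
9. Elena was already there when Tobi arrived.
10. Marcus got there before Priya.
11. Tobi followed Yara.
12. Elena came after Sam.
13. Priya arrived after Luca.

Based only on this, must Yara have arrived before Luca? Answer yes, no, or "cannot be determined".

No chain of stated constraints runs from Yara to Luca, and none runs from Luca to Yara either.
So the relative order of Yara and Luca is not fixed by the given facts.

cannot be determined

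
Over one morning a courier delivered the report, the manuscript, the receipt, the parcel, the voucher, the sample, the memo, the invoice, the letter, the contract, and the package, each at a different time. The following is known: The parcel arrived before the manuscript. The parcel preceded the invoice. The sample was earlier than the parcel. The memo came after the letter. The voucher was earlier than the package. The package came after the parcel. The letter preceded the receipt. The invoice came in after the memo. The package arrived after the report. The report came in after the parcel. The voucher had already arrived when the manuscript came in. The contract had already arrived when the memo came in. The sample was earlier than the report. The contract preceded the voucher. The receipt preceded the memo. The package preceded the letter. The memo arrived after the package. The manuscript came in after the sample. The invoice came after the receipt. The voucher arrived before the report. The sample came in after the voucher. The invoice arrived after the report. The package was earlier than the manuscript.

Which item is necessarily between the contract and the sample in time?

Tracing the constraints gives the contract → the voucher → the sample, so the voucher sits after the contract and before the sample.
No other item is forced both after the contract and before the sample.

the voucher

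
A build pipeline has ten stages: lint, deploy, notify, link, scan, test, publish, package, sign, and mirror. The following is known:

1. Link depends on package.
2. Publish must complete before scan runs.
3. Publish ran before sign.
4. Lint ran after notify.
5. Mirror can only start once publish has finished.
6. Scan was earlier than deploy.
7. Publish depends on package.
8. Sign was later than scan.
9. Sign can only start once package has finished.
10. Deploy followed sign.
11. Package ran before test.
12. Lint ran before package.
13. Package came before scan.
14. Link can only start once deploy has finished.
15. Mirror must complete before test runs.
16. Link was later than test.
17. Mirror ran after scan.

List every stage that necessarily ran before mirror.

lint, notify, package, publish, scan

Directly stated before mirror: publish and scan.
Lint reaches mirror via lint → package → scan → mirror.
Notify reaches mirror via notify → lint → package → scan → mirror.
Package reaches mirror via package → scan → mirror.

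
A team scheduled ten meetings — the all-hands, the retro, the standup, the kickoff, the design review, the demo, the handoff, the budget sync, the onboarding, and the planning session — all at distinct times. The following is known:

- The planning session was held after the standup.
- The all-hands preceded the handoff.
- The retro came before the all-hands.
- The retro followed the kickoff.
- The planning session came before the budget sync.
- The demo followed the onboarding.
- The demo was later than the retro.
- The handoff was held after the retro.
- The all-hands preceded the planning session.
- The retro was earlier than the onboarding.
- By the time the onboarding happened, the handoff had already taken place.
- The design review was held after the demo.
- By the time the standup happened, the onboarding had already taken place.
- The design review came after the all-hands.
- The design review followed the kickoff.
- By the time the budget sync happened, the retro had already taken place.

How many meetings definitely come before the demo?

Directly stated before the demo: the onboarding and the retro.
The all-hands reaches the demo via the all-hands → the handoff → the onboarding → the demo.
The handoff reaches the demo via the handoff → the onboarding → the demo.
The kickoff reaches the demo via the kickoff → the retro → the demo.
That's the all-hands, the handoff, the kickoff, the onboarding, and the retro — 5 in all.

5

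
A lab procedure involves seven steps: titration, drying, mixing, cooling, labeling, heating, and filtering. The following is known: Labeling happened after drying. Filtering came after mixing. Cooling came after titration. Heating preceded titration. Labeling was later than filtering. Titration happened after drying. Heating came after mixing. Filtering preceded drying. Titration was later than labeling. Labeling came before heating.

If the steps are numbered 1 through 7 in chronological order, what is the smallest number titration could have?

6

Drying, filtering, heating, labeling, and mixing must all come before titration — 5 forced predecessors.
Nothing else is forced ahead of titration, so its earliest slot is position 5 + 1 = 6.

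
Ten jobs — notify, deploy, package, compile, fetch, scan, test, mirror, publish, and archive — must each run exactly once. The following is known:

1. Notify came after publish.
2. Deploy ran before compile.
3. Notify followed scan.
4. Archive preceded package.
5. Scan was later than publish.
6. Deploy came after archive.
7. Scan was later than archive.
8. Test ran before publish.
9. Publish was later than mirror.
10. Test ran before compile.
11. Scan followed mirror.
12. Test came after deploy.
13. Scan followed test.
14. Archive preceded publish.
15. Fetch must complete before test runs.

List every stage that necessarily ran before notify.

archive, deploy, fetch, mirror, publish, scan, test

Directly stated before notify: publish and scan.
Archive reaches notify via archive → scan → notify.
Deploy reaches notify via deploy → test → scan → notify.
Fetch reaches notify via fetch → test → scan → notify.
Likewise mirror and test each reach notify by chaining the stated constraints.
No chain forces compile (or any of the others) ahead of notify.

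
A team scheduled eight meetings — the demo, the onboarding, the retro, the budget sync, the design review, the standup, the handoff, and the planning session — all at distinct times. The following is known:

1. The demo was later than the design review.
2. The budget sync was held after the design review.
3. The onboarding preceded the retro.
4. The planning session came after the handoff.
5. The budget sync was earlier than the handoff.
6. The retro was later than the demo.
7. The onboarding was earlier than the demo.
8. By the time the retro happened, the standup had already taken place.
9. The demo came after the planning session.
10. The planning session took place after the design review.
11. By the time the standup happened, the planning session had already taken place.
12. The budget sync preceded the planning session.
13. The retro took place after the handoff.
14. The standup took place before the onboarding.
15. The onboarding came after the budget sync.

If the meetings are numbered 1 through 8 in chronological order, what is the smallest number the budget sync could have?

The design review must come before the budget sync — 1 forced predecessor.
Nothing else is forced ahead of the budget sync, so its earliest slot is position 1 + 1 = 2.

2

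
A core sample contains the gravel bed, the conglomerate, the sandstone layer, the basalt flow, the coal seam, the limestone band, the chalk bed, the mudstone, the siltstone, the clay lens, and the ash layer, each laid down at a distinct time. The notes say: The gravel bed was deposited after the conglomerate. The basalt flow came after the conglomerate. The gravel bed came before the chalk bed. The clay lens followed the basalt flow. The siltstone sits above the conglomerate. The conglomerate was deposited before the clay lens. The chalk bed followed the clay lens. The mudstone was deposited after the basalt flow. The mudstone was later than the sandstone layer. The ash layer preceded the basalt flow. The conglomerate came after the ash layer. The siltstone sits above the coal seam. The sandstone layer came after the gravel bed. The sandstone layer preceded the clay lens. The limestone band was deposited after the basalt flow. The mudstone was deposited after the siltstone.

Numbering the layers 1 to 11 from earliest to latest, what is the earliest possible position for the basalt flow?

The ash layer and the conglomerate must both come before the basalt flow — 2 forced predecessors.
Nothing else is forced ahead of the basalt flow, so its earliest slot is position 2 + 1 = 3.

3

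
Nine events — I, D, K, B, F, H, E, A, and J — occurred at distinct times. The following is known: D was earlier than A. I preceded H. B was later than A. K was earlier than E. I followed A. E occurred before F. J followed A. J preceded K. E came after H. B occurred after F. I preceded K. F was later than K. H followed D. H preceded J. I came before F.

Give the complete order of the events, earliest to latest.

D, A, I, H, J, K, E, F, B

The constraints fix every adjacent pair, so only one ordering works:
D → A → I → H → J → K → E → F → B.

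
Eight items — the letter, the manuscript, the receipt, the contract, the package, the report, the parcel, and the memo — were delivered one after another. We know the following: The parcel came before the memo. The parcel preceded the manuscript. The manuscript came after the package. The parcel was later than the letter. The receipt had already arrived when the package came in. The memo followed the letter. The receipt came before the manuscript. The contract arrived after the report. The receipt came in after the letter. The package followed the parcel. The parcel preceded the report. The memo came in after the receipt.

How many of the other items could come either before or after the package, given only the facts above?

3

Forced before the package: the letter, the parcel, and the receipt; forced after the package: the manuscript.
That leaves the contract, the memo, and the report with no forced order relative to the package — 3.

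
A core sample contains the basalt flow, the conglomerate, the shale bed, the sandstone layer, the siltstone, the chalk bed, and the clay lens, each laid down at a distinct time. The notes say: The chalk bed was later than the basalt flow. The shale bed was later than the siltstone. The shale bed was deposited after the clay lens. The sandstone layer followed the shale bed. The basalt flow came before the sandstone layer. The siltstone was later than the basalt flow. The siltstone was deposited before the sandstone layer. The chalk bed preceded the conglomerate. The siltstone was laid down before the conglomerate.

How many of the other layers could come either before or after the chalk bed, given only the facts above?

Forced before the chalk bed: the basalt flow; forced after the chalk bed: the conglomerate.
That leaves the clay lens, the sandstone layer, the shale bed, and the siltstone with no forced order relative to the chalk bed — 4.

4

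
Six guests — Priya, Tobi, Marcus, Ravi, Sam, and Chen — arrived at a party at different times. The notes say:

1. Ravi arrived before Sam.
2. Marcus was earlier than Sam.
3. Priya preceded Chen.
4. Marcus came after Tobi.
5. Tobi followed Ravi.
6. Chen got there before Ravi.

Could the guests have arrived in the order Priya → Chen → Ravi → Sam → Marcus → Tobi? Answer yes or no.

The constraints require Tobi before Marcus, but in the proposed sequence Marcus appears ahead of Tobi. That one violation is enough.

no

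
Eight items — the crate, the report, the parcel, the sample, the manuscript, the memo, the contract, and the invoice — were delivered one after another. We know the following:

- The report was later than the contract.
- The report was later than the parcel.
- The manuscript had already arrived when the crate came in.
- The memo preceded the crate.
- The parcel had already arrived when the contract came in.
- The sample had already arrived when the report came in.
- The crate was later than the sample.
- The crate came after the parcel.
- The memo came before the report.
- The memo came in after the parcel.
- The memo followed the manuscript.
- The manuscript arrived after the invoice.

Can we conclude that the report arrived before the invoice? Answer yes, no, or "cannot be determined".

no

Tracing the constraints gives the invoice → the manuscript → the memo → the report, so the invoice must come before the report.
That means the report cannot be before the invoice.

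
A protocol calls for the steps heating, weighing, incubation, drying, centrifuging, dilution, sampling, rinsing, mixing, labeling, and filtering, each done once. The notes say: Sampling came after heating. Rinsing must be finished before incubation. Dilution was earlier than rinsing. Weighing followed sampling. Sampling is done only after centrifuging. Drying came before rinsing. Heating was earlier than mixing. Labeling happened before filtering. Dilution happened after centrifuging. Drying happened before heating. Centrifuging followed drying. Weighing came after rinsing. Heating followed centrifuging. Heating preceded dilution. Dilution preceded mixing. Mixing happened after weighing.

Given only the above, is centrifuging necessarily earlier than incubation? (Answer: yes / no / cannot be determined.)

Chain the constraints: centrifuging → dilution → rinsing → incubation. Each link is directly stated, so centrifuging comes before incubation.

yes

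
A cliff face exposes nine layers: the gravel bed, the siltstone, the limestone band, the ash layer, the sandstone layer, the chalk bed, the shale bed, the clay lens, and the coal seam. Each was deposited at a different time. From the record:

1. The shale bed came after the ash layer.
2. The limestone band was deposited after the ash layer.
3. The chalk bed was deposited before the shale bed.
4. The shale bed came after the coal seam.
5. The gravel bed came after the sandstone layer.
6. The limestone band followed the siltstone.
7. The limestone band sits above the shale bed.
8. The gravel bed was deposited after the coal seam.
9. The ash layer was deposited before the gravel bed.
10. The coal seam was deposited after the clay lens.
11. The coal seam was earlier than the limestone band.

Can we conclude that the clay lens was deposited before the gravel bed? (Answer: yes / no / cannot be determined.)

Chain the constraints: the clay lens → the coal seam → the gravel bed. Each link is directly stated, so the clay lens comes before the gravel bed.

yes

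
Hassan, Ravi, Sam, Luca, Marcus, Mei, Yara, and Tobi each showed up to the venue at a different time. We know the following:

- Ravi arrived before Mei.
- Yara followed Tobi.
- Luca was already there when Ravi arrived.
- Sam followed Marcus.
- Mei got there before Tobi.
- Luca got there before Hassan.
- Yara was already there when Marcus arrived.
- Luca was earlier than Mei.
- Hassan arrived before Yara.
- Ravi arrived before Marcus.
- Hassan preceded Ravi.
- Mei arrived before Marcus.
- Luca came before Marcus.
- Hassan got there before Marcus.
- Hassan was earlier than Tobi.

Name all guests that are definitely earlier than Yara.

Directly stated before Yara: Hassan and Tobi.
Luca reaches Yara via Luca → Hassan → Yara.
Mei reaches Yara via Mei → Tobi → Yara.
Ravi reaches Yara via Ravi → Mei → Tobi → Yara.

Hassan, Luca, Mei, Ravi, Tobi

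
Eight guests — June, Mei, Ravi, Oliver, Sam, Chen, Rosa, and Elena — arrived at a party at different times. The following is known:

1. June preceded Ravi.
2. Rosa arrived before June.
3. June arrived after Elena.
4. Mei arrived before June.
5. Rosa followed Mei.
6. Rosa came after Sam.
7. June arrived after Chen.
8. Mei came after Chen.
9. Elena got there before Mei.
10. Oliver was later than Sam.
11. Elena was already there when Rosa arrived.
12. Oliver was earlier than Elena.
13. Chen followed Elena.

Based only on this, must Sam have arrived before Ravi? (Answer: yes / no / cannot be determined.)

Chain the constraints: Sam → Rosa → June → Ravi. Each link is directly stated, so Sam comes before Ravi.

yes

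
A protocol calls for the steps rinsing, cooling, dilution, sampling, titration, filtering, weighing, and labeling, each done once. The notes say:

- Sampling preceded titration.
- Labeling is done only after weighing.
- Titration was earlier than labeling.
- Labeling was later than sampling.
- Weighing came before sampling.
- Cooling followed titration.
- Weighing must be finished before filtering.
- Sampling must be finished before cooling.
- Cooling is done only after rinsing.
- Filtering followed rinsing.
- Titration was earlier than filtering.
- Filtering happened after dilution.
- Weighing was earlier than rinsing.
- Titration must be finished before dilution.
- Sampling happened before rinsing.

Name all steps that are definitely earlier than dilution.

sampling, titration, weighing

Directly stated before dilution: titration.
Sampling reaches dilution via sampling → titration → dilution.
Weighing reaches dilution via weighing → sampling → titration → dilution.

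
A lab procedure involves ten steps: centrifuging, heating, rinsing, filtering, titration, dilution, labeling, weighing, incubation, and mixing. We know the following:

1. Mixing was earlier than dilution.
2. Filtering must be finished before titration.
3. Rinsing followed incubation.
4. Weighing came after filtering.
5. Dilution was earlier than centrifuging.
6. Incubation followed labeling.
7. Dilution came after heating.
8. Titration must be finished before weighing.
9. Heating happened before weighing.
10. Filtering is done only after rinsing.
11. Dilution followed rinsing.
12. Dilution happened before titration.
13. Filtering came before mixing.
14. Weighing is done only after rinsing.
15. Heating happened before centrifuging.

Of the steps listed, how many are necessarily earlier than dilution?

6

Directly stated before dilution: heating, mixing, and rinsing.
Filtering reaches dilution via filtering → mixing → dilution.
Incubation reaches dilution via incubation → rinsing → dilution.
Labeling reaches dilution via labeling → incubation → rinsing → dilution.
No chain forces weighing (or any of the others) ahead of dilution.
That's filtering, heating, incubation, labeling, mixing, and rinsing — 6 in all.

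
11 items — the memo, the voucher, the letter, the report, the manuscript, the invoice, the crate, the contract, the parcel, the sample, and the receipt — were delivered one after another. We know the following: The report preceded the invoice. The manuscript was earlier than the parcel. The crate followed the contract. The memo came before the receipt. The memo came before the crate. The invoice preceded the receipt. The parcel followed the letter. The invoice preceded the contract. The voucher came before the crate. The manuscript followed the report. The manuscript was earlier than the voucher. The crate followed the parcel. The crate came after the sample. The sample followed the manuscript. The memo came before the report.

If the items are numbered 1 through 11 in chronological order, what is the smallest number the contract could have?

4

The invoice, the memo, and the report must all come before the contract — 3 forced predecessors.
Nothing else is forced ahead of the contract, so its earliest slot is position 3 + 1 = 4.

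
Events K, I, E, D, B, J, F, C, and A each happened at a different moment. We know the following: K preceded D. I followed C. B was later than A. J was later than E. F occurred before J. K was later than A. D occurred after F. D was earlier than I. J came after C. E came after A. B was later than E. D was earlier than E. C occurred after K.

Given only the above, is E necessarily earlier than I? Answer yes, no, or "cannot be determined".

No chain of stated constraints runs from E to I, and none runs from I to E either.
So the relative order of E and I is not fixed by the given facts.

cannot be determined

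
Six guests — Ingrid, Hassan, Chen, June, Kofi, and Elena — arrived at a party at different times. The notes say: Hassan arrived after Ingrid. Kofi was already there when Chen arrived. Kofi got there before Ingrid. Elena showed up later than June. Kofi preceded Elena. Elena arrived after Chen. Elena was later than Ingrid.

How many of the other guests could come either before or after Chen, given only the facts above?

Forced before Chen: Kofi; forced after Chen: Elena.
That leaves Hassan, Ingrid, and June with no forced order relative to Chen — 3.

3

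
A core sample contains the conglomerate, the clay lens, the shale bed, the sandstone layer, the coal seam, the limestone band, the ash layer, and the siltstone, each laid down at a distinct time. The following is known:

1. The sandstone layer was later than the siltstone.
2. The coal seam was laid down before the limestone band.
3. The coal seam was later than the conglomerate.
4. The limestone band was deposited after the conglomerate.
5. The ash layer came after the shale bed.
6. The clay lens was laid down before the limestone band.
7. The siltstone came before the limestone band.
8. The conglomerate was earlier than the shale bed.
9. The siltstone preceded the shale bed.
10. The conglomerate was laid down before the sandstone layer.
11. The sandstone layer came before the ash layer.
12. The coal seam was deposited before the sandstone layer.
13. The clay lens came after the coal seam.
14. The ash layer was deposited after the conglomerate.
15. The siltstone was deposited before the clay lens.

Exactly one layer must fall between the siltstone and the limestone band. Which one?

the clay lens

Tracing the constraints gives the siltstone → the clay lens → the limestone band, so the clay lens sits after the siltstone and before the limestone band.
No other layer is forced both after the siltstone and before the limestone band.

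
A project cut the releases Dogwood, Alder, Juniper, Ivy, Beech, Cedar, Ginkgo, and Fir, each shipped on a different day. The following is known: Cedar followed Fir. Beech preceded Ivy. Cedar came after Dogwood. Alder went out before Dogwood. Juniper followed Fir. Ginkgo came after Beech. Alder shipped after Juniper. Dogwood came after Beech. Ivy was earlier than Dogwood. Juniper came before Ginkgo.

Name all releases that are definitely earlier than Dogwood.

Alder, Beech, Fir, Ivy, Juniper

Directly stated before Dogwood: Alder, Beech, and Ivy.
Fir reaches Dogwood via Fir → Juniper → Alder → Dogwood.
Juniper reaches Dogwood via Juniper → Alder → Dogwood.
No chain forces Ginkgo (or any of the others) ahead of Dogwood.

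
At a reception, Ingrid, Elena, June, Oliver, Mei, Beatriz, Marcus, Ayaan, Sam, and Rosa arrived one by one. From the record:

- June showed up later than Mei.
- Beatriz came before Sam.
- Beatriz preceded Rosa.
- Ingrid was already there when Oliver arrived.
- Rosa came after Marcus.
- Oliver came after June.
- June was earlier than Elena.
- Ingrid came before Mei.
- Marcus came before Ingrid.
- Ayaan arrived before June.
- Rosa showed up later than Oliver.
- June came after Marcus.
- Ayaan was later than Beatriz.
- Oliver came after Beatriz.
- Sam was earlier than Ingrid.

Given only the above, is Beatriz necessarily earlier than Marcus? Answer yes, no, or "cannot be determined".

No chain of stated constraints runs from Beatriz to Marcus, and none runs from Marcus to Beatriz either.
So the relative order of Beatriz and Marcus is not fixed by the given facts.

cannot be determined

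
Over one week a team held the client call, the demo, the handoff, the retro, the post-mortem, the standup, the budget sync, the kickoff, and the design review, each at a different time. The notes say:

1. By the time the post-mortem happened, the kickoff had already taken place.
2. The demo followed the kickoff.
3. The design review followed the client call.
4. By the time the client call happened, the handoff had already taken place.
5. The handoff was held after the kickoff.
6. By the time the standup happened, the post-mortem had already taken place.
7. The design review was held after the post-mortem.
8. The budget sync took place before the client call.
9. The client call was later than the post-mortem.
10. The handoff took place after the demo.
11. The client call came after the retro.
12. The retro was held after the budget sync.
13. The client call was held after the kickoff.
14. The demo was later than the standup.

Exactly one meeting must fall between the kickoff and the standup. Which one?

Tracing the constraints gives the kickoff → the post-mortem → the standup, so the post-mortem sits after the kickoff and before the standup.
No other meeting is forced both after the kickoff and before the standup.

the post-mortem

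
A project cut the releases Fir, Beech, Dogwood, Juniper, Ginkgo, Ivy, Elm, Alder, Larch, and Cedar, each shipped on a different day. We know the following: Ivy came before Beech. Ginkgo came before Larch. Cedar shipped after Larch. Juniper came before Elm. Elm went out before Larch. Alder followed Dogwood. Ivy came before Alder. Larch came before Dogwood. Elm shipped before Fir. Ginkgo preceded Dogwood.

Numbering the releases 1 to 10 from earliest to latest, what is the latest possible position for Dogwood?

9

Dogwood must come before Alder — 1 release forced after it.
Everything else can be placed before Dogwood in some valid order, so Dogwood can sit as late as position 10 − 1 = 9.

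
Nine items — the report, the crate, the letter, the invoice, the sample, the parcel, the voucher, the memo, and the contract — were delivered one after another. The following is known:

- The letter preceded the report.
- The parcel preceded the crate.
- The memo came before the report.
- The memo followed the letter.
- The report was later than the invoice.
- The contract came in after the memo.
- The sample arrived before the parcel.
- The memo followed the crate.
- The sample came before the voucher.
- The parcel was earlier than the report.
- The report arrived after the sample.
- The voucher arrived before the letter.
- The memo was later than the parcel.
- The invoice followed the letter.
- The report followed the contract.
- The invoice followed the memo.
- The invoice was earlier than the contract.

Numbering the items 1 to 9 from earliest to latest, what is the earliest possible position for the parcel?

2

The sample must come before the parcel — 1 forced predecessor.
Nothing else is forced ahead of the parcel, so its earliest slot is position 1 + 1 = 2.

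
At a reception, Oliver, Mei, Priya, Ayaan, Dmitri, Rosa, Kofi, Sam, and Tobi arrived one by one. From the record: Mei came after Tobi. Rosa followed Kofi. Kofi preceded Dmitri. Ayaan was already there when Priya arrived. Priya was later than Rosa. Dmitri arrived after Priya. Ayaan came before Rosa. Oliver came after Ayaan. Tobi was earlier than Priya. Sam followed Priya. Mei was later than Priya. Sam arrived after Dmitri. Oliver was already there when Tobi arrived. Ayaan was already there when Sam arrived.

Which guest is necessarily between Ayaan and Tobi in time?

Tracing the constraints gives Ayaan → Oliver → Tobi, so Oliver sits after Ayaan and before Tobi.
No other guest is forced both after Ayaan and before Tobi.

Oliver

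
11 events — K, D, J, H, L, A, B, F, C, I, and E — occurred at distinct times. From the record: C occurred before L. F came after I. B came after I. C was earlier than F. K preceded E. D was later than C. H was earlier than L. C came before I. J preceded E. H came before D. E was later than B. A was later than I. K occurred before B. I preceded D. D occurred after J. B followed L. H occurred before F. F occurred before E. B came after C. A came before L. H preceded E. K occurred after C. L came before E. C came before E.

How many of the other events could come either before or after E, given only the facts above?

Forced before E: A, B, C, F, H, I, J, K, and L.
That leaves D with no forced order relative to E — 1.

1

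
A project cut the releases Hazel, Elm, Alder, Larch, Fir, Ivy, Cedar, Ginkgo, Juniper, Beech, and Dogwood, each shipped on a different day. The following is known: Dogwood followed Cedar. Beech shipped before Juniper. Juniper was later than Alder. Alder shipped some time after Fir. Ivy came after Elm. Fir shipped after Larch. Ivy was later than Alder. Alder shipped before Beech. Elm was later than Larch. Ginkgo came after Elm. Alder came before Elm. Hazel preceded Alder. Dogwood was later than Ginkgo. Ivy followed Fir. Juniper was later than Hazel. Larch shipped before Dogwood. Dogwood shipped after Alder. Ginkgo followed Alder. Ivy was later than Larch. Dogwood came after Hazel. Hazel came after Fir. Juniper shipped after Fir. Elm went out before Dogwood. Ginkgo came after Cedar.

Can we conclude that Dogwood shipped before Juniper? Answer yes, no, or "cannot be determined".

cannot be determined

No chain of stated constraints runs from Dogwood to Juniper, and none runs from Juniper to Dogwood either.
So the relative order of Dogwood and Juniper is not fixed by the given facts.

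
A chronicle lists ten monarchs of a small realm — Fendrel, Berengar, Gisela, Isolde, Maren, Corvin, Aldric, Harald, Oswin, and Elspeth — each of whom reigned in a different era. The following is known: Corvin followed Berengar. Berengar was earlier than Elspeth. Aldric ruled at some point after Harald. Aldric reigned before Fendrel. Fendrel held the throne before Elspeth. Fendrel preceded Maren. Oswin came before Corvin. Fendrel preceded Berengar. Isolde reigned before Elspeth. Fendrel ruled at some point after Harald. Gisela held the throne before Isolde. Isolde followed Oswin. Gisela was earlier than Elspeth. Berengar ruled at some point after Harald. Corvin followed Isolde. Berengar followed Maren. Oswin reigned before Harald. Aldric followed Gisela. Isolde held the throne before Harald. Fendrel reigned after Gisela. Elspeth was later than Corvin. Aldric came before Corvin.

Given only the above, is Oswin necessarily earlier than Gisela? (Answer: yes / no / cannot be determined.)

cannot be determined

No chain of stated constraints runs from Oswin to Gisela, and none runs from Gisela to Oswin either.
So the relative order of Oswin and Gisela is not fixed by the given facts.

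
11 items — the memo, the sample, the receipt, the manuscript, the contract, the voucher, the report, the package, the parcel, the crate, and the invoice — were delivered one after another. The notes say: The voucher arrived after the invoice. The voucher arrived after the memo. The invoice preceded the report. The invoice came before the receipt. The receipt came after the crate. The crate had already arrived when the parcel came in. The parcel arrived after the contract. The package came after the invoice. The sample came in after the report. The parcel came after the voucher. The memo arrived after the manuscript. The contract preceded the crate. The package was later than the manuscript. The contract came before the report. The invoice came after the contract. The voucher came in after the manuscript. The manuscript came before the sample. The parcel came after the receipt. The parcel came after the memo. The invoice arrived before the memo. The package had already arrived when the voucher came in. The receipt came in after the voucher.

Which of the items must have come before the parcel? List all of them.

the contract, the crate, the invoice, the manuscript, the memo, the package, the receipt, the voucher

Directly stated before the parcel: the contract, the crate, the memo, the receipt, and the voucher.
The invoice reaches the parcel via the invoice → the memo → the parcel.
The manuscript reaches the parcel via the manuscript → the voucher → the parcel.
The package reaches the parcel via the package → the voucher → the parcel.
No chain forces the report (or any of the others) ahead of the parcel.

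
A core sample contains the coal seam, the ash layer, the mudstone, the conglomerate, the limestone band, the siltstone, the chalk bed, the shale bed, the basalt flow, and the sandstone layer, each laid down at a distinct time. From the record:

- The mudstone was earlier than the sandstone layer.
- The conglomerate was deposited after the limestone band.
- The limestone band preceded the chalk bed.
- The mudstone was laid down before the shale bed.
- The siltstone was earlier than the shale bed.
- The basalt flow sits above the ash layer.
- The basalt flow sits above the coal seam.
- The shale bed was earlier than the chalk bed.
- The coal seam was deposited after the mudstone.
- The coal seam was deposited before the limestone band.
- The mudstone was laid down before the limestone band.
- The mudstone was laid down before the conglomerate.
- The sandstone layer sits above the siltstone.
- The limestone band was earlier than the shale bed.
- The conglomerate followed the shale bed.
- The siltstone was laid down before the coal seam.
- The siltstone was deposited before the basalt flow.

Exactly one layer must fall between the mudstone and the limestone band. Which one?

the coal seam

Tracing the constraints gives the mudstone → the coal seam → the limestone band, so the coal seam sits after the mudstone and before the limestone band.
No other layer is forced both after the mudstone and before the limestone band.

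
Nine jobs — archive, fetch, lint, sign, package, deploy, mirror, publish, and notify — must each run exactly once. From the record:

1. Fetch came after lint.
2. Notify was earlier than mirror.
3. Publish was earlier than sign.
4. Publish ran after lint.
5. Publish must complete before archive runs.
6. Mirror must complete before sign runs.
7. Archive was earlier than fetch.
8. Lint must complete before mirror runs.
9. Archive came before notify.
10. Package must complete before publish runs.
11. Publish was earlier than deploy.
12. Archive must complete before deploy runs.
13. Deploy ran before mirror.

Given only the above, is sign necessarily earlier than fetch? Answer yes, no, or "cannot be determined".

No chain of stated constraints runs from sign to fetch, and none runs from fetch to sign either.
So the relative order of sign and fetch is not fixed by the given facts.

cannot be determined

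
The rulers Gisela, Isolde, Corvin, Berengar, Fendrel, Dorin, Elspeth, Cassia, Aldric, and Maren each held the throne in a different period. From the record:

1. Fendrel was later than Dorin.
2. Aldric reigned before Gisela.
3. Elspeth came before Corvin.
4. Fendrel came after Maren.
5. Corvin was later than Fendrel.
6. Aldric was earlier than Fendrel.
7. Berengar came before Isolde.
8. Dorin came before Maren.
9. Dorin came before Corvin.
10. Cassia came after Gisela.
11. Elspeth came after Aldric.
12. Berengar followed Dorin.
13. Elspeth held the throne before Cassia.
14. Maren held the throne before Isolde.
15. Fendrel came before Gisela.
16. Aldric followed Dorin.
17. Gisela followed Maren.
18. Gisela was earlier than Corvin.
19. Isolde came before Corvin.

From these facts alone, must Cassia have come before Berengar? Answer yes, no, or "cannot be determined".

No chain of stated constraints runs from Cassia to Berengar, and none runs from Berengar to Cassia either.
So the relative order of Cassia and Berengar is not fixed by the given facts.

cannot be determined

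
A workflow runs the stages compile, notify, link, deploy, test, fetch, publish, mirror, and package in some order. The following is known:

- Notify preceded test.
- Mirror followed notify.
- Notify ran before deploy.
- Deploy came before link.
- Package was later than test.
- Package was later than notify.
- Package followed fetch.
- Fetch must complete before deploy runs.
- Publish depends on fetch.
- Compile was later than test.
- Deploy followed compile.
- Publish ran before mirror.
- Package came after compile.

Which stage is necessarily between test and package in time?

compile

Tracing the constraints gives test → compile → package, so compile sits after test and before package.
No other stage is forced both after test and before package.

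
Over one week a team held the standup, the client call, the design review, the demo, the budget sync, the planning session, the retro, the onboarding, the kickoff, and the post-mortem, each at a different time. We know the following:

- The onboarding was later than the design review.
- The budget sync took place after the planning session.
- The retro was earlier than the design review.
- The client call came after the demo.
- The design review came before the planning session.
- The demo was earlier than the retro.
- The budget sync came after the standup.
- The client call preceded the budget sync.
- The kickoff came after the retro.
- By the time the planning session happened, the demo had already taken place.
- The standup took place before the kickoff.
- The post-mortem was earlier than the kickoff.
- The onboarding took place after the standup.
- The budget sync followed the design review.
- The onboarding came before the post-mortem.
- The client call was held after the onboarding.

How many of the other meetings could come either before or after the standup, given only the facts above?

4

Forced after the standup: the budget sync, the client call, the kickoff, the onboarding, and the post-mortem.
That leaves the demo, the design review, the planning session, and the retro with no forced order relative to the standup — 4.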